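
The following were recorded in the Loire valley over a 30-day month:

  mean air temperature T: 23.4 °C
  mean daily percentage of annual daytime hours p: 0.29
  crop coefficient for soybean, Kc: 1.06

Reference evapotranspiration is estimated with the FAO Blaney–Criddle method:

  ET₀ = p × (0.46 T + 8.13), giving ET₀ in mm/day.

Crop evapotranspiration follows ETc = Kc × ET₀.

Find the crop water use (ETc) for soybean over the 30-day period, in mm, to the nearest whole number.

174 mm

ET₀ = 0.29 × (0.46 × 23.4 + 8.13) = 0.29 × 18.894 = 5.4793 mm/d
ETc = Kc × ET₀ = 1.06 × 5.4793 = 5.8081 mm/d
Over 30 days: 5.8081 × 30 = 174.243 mm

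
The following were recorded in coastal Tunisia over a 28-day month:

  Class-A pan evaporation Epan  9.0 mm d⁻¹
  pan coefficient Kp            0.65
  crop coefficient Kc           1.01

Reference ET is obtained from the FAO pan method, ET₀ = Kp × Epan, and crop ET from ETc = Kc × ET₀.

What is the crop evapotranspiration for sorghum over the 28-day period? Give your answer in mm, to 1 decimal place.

ET₀ = 0.65 × 9.0 = 5.8500 mm/d
ETc = Kc × ET₀ = 1.01 × 5.8500 = 5.9085 mm/d
Over 28 days: 5.9085 × 28 = 165.438 mm

165.4 mm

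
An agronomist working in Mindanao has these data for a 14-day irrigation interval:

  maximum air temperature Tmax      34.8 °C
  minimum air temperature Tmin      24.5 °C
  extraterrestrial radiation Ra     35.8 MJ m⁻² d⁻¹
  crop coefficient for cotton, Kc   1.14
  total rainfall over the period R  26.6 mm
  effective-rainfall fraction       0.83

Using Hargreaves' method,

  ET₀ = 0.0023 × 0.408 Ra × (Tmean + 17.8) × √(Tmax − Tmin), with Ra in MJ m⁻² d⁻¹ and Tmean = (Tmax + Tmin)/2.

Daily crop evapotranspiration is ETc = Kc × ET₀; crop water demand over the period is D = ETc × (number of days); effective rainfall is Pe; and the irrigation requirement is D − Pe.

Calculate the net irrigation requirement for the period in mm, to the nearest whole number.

60 mm

Tmean = (34.8 + 24.5)/2 = 29.65 °C
0.408 Ra = 0.408 × 35.8 = 14.6064 mm/d equivalent
ET₀ = 0.0023 × 14.6064 × (29.65 + 17.8) × √10.3 = 0.0023 × 14.6064 × 47.45 × 3.2094 = 5.1160 mm/d
ETc = Kc × ET₀ = 1.14 × 5.1160 = 5.8322 mm/d
Crop demand D = ETc × 14 d = 5.8322 × 14 = 81.651 mm
Pe = 0.83 × 26.6 = 22.078 mm
D − Pe = 81.651 − 22.078 = 59.573 mm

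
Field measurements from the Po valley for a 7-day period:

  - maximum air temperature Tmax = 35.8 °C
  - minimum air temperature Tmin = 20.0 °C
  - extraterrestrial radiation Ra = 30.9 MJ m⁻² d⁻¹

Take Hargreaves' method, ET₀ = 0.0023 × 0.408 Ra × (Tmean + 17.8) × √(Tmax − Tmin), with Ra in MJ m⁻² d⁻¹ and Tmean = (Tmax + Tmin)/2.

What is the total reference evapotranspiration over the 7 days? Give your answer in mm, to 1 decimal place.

36.9 mm

Tmean = (35.8 + 20.0)/2 = 27.90 °C
0.408 Ra = 0.408 × 30.9 = 12.6072 mm/d equivalent
ET₀ = 0.0023 × 12.6072 × (27.90 + 17.8) × √15.8 = 0.0023 × 12.6072 × 45.70 × 3.9749 = 5.2673 mm/d
Over 7 days: 5.2673 × 7 = 36.871 mm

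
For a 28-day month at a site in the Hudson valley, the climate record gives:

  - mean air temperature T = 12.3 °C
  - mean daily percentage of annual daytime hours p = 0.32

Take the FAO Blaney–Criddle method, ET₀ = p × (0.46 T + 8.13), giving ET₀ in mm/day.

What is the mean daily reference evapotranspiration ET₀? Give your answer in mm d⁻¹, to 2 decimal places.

4.41 mm d⁻¹

ET₀ = 0.32 × (0.46 × 12.3 + 8.13) = 0.32 × 13.788 = 4.4122 mm/d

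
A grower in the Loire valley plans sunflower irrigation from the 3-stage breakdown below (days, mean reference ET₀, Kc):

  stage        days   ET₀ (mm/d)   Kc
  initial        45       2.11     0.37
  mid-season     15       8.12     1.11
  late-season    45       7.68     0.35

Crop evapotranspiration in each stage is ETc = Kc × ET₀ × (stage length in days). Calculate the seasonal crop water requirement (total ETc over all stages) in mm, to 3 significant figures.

initial: 0.37 × 2.11 × 45 = 35.13 mm
mid-season: 1.11 × 8.12 × 15 = 135.20 mm
late-season: 0.35 × 7.68 × 45 = 120.96 mm
Seasonal total = 291.29 mm

291 mm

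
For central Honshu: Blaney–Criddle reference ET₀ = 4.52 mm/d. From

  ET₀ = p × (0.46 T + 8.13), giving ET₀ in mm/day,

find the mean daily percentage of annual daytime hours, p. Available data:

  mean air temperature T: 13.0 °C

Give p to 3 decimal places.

p = ET₀ / (0.46 T + 8.13) = 4.52 / (0.46 × 13.0 + 8.13) = 4.52 / 14.110 = 0.3203

0.320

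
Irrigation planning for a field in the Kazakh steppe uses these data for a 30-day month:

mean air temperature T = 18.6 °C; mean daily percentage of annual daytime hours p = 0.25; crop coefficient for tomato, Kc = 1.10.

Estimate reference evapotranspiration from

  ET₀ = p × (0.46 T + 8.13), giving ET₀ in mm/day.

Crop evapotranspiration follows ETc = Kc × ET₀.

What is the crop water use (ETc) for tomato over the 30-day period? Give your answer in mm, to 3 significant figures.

ET₀ = 0.25 × (0.46 × 18.6 + 8.13) = 0.25 × 16.686 = 4.1715 mm/d
ETc = Kc × ET₀ = 1.10 × 4.1715 = 4.5887 mm/d
Over 30 days: 4.5887 × 30 = 137.661 mm

138 mm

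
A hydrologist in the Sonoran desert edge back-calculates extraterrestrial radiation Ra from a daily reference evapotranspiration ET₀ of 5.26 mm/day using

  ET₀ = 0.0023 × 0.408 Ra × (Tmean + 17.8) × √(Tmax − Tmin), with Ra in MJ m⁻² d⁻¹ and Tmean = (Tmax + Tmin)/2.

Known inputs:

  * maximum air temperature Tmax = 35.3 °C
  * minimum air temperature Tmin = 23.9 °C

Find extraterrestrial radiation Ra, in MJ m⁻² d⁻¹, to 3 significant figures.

Tmean = (35.3+23.9)/2 = 29.60 °C; ΔT = 11.4
Ra = ET₀ / [0.0023 × 0.408 × (Tmean+17.8) × √ΔT]
   = 5.26 / (0.0023 × 0.408 × 47.40 × 3.3764) = 35.024 MJ m⁻² d⁻¹

35.0 MJ m⁻² d⁻¹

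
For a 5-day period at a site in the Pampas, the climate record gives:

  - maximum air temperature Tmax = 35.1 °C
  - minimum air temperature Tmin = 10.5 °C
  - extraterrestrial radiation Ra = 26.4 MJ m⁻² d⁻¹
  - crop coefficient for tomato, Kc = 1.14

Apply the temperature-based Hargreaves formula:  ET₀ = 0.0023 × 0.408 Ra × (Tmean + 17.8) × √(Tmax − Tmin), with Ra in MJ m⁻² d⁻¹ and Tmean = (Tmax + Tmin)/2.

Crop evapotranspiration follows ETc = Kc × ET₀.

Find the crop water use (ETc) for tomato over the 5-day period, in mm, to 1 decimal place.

28.4 mm

Tmean = (35.1 + 10.5)/2 = 22.80 °C
0.408 Ra = 0.408 × 26.4 = 10.7712 mm/d equivalent
ET₀ = 0.0023 × 10.7712 × (22.80 + 17.8) × √24.6 = 0.0023 × 10.7712 × 40.60 × 4.9598 = 4.9886 mm/d
ETc = Kc × ET₀ = 1.14 × 4.9886 = 5.6870 mm/d
Over 5 days: 5.6870 × 5 = 28.435 mm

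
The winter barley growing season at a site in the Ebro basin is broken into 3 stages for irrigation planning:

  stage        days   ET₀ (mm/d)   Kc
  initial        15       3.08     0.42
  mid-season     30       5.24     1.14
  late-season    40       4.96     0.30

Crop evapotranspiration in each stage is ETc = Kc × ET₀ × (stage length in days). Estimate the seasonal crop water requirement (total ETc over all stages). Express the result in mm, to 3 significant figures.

258 mm

initial: 0.42 × 3.08 × 15 = 19.40 mm
mid-season: 1.14 × 5.24 × 30 = 179.21 mm
late-season: 0.30 × 4.96 × 40 = 59.52 mm
Seasonal total = 258.13 mm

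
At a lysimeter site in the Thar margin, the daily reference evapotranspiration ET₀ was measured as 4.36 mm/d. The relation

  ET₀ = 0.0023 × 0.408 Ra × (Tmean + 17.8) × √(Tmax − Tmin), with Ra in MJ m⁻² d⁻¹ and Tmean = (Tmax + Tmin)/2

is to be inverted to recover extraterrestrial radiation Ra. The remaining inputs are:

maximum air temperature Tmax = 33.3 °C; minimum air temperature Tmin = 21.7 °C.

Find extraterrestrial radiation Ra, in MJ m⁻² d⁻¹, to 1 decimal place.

Tmean = (33.3+21.7)/2 = 27.50 °C; ΔT = 11.6
Ra = ET₀ / [0.0023 × 0.408 × (Tmean+17.8) × √ΔT]
   = 4.36 / (0.0023 × 0.408 × 45.30 × 3.4059) = 30.114 MJ m⁻² d⁻¹

30.1 MJ m⁻² d⁻¹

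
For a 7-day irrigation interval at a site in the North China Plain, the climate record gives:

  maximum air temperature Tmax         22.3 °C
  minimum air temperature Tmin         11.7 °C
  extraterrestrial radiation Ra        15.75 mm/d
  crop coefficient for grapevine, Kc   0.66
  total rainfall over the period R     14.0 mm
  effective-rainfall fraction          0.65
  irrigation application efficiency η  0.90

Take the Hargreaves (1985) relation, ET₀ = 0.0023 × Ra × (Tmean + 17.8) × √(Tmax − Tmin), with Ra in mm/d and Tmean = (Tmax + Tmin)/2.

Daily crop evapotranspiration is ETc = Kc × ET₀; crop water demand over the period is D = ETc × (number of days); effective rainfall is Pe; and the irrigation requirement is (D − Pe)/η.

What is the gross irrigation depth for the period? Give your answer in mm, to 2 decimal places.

Tmean = (22.3 + 11.7)/2 = 17.00 °C
ET₀ = 0.0023 × 15.75 × (17.00 + 17.8) × √10.6 = 0.0023 × 15.75 × 34.80 × 3.2558 = 4.1044 mm/d
ETc = Kc × ET₀ = 0.66 × 4.1044 = 2.7089 mm/d
Crop demand D = ETc × 7 d = 2.7089 × 7 = 18.962 mm
Pe = 0.65 × 14.0 = 9.100 mm
D − Pe = 18.962 − 9.100 = 9.862 mm
Gross irrigation = 9.862 / 0.90 = 10.958 mm

10.96 mm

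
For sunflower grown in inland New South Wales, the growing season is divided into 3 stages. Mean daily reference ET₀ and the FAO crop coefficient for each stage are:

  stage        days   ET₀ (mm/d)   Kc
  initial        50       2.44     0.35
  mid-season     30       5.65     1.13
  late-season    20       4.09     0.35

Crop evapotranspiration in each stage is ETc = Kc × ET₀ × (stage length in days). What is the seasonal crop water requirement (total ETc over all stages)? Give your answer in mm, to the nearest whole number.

initial: 0.35 × 2.44 × 50 = 42.70 mm
mid-season: 1.13 × 5.65 × 30 = 191.54 mm
late-season: 0.35 × 4.09 × 20 = 28.63 mm
Seasonal total = 262.87 mm

263 mm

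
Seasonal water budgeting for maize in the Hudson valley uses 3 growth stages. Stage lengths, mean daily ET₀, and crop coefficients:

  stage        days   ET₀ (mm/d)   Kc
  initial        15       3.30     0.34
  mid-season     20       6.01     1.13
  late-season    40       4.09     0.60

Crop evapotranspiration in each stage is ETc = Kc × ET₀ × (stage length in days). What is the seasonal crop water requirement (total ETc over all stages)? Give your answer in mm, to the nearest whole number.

251 mm

initial: 0.34 × 3.30 × 15 = 16.83 mm
mid-season: 1.13 × 6.01 × 20 = 135.83 mm
late-season: 0.60 × 4.09 × 40 = 98.16 mm
Seasonal total = 250.82 mm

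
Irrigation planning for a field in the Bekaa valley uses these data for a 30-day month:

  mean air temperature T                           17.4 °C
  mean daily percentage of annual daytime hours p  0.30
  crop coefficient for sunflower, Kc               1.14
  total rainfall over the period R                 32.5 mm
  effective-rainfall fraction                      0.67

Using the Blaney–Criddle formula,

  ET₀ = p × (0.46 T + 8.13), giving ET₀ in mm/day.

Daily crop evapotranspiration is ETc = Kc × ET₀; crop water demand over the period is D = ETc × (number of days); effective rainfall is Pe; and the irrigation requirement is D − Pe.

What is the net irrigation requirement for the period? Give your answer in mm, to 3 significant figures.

ET₀ = 0.30 × (0.46 × 17.4 + 8.13) = 0.30 × 16.134 = 4.8402 mm/d
ETc = Kc × ET₀ = 1.14 × 4.8402 = 5.5178 mm/d
Crop demand D = ETc × 30 d = 5.5178 × 30 = 165.534 mm
Pe = 0.67 × 32.5 = 21.775 mm
D − Pe = 165.534 − 21.775 = 143.759 mm

144 mm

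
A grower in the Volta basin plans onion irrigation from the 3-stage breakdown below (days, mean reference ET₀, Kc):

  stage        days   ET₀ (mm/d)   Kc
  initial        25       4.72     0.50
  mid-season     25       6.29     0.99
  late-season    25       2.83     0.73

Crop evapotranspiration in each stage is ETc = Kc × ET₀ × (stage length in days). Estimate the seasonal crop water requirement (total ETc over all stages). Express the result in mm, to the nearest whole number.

initial: 0.50 × 4.72 × 25 = 59.00 mm
mid-season: 0.99 × 6.29 × 25 = 155.68 mm
late-season: 0.73 × 2.83 × 25 = 51.65 mm
Seasonal total = 266.33 mm

266 mm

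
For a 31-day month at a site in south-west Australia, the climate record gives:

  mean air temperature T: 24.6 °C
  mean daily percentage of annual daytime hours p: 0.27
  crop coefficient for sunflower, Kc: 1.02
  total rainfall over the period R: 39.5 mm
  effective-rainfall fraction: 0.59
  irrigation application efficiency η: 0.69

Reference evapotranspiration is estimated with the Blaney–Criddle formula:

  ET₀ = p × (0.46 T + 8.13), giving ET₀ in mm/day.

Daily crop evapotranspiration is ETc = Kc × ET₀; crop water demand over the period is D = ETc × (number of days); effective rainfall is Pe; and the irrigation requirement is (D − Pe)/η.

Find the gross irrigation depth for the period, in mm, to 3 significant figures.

ET₀ = 0.27 × (0.46 × 24.6 + 8.13) = 0.27 × 19.446 = 5.2504 mm/d
ETc = Kc × ET₀ = 1.02 × 5.2504 = 5.3554 mm/d
Crop demand D = ETc × 31 d = 5.3554 × 31 = 166.017 mm
Pe = 0.59 × 39.5 = 23.305 mm
D − Pe = 166.017 − 23.305 = 142.712 mm
Gross irrigation = 142.712 / 0.69 = 206.829 mm

207 mm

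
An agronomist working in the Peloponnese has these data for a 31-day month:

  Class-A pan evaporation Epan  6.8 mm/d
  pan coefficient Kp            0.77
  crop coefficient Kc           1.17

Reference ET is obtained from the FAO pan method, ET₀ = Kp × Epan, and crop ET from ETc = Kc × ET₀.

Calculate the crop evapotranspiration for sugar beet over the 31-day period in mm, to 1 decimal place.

189.9 mm

ET₀ = 0.77 × 6.8 = 5.2360 mm/d
ETc = Kc × ET₀ = 1.17 × 5.2360 = 6.1261 mm/d
Over 31 days: 6.1261 × 31 = 189.909 mm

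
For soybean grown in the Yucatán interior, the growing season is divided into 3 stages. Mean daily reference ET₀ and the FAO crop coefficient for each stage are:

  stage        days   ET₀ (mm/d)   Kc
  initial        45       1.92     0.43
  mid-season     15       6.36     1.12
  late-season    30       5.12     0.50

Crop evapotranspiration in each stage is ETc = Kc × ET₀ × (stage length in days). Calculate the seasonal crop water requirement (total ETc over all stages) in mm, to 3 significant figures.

221 mm

initial: 0.43 × 1.92 × 45 = 37.15 mm
mid-season: 1.12 × 6.36 × 15 = 106.85 mm
late-season: 0.50 × 5.12 × 30 = 76.80 mm
Seasonal total = 220.80 mm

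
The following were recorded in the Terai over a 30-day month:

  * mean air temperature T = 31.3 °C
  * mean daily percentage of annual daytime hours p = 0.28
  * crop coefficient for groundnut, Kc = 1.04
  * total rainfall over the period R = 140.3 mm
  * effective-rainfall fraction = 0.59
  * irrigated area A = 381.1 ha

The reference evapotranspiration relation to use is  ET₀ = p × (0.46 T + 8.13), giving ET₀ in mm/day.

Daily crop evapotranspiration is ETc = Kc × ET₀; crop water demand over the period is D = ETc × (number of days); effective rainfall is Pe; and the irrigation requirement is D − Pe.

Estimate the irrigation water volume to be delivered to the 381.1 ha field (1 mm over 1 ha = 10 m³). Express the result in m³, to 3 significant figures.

435000 m³

ET₀ = 0.28 × (0.46 × 31.3 + 8.13) = 0.28 × 22.528 = 6.3078 mm/d
ETc = Kc × ET₀ = 1.04 × 6.3078 = 6.5601 mm/d
Crop demand D = ETc × 30 d = 6.5601 × 30 = 196.803 mm
Pe = 0.59 × 140.3 = 82.777 mm
D − Pe = 196.803 − 82.777 = 114.026 mm
Volume = 114.026 mm × 381.1 ha × 10 = 434553.1 m³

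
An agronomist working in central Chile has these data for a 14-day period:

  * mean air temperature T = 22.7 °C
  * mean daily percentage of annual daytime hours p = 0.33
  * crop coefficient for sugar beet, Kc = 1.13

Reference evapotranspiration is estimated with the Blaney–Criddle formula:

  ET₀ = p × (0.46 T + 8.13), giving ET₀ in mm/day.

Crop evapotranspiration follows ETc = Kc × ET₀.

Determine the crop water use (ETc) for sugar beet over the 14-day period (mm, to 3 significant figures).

97.0 mm

ET₀ = 0.33 × (0.46 × 22.7 + 8.13) = 0.33 × 18.572 = 6.1288 mm/d
ETc = Kc × ET₀ = 1.13 × 6.1288 = 6.9255 mm/d
Over 14 days: 6.9255 × 14 = 96.957 mm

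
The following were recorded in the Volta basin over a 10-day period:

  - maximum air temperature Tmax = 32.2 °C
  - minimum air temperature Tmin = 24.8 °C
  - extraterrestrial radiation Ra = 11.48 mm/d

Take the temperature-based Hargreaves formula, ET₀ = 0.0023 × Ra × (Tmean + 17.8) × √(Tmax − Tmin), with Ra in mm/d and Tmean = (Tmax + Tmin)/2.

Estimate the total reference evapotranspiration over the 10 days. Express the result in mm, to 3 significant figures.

Tmean = (32.2 + 24.8)/2 = 28.50 °C
ET₀ = 0.0023 × 11.48 × (28.50 + 17.8) × √7.4 = 0.0023 × 11.48 × 46.30 × 2.7203 = 3.3256 mm/d
Over 10 days: 3.3256 × 10 = 33.256 mm

33.3 mm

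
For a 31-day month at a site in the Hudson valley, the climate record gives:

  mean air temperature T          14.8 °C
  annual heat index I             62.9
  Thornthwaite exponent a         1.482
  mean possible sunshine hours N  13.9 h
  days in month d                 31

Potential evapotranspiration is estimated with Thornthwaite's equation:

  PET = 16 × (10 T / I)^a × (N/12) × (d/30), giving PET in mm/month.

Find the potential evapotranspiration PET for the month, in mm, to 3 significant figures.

68.1 mm

10T/I = 10 × 14.8 / 62.9 = 2.3529
(10T/I)^a = 2.3529^1.482 = 3.5540
Uncorrected PET = 16 × 3.5540 = 56.864 mm
Correction = (N/12)(d/30) = (13.9/12)(31/30) = 1.1969
PET = 56.864 × 1.1969 = 68.061 mm/month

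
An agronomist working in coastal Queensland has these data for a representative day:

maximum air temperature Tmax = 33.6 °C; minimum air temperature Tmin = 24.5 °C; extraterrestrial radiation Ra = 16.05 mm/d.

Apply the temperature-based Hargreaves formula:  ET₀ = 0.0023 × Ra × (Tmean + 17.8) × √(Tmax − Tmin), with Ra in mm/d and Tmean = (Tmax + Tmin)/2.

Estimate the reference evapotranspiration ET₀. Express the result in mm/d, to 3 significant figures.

5.22 mm/d

Tmean = (33.6 + 24.5)/2 = 29.05 °C
ET₀ = 0.0023 × 16.05 × (29.05 + 17.8) × √9.1 = 0.0023 × 16.05 × 46.85 × 3.0166 = 5.2171 mm/d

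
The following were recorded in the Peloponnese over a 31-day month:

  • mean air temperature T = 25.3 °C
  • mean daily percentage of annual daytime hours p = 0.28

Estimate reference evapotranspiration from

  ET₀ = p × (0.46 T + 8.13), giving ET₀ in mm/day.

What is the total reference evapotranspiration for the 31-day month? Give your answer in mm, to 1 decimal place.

ET₀ = 0.28 × (0.46 × 25.3 + 8.13) = 0.28 × 19.768 = 5.5350 mm/d
Monthly total = 5.5350 × 31 = 171.585 mm

171.6 mm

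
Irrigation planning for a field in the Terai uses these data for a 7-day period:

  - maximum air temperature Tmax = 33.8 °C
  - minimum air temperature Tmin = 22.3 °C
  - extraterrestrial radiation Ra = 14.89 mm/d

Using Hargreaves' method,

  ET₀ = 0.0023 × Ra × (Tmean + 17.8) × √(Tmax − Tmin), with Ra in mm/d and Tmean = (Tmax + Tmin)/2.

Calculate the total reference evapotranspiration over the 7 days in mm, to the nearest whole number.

Tmean = (33.8 + 22.3)/2 = 28.05 °C
ET₀ = 0.0023 × 14.89 × (28.05 + 17.8) × √11.5 = 0.0023 × 14.89 × 45.85 × 3.3912 = 5.3249 mm/d
Over 7 days: 5.3249 × 7 = 37.274 mm

37 mm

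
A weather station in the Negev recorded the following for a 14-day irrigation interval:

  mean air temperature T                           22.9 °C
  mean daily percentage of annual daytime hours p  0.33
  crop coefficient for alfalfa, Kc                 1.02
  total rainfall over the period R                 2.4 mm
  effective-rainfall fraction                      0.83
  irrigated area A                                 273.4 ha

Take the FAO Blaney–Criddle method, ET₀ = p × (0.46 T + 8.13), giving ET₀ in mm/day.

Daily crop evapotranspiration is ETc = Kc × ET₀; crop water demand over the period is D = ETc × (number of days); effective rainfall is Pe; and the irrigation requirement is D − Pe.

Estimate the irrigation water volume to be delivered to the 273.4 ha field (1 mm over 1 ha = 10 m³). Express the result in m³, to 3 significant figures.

235000 m³

ET₀ = 0.33 × (0.46 × 22.9 + 8.13) = 0.33 × 18.664 = 6.1591 mm/d
ETc = Kc × ET₀ = 1.02 × 6.1591 = 6.2823 mm/d
Crop demand D = ETc × 14 d = 6.2823 × 14 = 87.952 mm
Pe = 0.83 × 2.4 = 1.992 mm
D − Pe = 87.952 − 1.992 = 85.960 mm
Volume = 85.960 mm × 273.4 ha × 10 = 235014.6 m³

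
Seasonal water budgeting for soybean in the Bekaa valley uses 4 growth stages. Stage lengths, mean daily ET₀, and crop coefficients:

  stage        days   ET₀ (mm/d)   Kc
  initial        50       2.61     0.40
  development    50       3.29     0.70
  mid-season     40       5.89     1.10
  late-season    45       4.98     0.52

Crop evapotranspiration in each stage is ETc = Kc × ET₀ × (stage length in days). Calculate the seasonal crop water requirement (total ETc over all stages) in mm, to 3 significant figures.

initial: 0.40 × 2.61 × 50 = 52.20 mm
development: 0.70 × 3.29 × 50 = 115.15 mm
mid-season: 1.10 × 5.89 × 40 = 259.16 mm
late-season: 0.52 × 4.98 × 45 = 116.53 mm
Seasonal total = 543.04 mm

543 mm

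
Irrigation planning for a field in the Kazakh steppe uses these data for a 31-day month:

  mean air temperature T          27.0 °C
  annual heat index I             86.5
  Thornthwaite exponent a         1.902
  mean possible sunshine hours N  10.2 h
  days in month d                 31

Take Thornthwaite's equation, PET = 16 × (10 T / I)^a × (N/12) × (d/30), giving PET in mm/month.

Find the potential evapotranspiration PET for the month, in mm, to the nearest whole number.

10T/I = 10 × 27.0 / 86.5 = 3.1214
(10T/I)^a = 3.1214^1.902 = 8.7147
Uncorrected PET = 16 × 8.7147 = 139.435 mm
Correction = (N/12)(d/30) = (10.2/12)(31/30) = 0.8783
PET = 139.435 × 0.8783 = 122.466 mm/month

122 mm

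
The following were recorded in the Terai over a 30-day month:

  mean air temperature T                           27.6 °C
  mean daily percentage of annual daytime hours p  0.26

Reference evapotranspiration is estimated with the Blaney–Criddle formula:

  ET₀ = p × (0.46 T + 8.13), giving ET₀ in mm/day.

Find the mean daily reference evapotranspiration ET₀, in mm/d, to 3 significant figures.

5.41 mm/d

ET₀ = 0.26 × (0.46 × 27.6 + 8.13) = 0.26 × 20.826 = 5.4148 mm/d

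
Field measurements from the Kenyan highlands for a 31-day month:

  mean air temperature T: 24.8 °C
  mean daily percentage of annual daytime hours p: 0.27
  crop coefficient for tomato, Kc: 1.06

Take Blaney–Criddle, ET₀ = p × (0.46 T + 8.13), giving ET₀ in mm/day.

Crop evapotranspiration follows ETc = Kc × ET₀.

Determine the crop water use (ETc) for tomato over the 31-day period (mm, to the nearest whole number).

173 mm

ET₀ = 0.27 × (0.46 × 24.8 + 8.13) = 0.27 × 19.538 = 5.2753 mm/d
ETc = Kc × ET₀ = 1.06 × 5.2753 = 5.5918 mm/d
Over 31 days: 5.5918 × 31 = 173.346 mm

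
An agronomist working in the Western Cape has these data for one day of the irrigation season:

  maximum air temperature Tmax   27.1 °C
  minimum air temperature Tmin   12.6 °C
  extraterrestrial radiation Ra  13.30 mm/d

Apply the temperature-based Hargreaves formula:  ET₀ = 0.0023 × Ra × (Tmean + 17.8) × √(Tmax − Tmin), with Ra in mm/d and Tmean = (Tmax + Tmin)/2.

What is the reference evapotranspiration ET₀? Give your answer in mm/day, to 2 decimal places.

4.39 mm/day

Tmean = (27.1 + 12.6)/2 = 19.85 °C
ET₀ = 0.0023 × 13.30 × (19.85 + 17.8) × √14.5 = 0.0023 × 13.30 × 37.65 × 3.8079 = 4.3856 mm/d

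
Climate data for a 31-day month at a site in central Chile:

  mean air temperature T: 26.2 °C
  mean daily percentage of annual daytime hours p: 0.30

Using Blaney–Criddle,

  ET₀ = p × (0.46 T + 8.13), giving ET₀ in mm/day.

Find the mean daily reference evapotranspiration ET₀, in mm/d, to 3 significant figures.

ET₀ = 0.30 × (0.46 × 26.2 + 8.13) = 0.30 × 20.182 = 6.0546 mm/d

6.05 mm/d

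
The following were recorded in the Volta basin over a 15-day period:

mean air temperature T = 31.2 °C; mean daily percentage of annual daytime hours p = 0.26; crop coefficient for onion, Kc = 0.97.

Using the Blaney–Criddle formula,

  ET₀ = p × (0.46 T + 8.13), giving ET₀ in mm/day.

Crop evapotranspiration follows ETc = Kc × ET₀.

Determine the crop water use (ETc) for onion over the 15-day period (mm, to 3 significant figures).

85.0 mm

ET₀ = 0.26 × (0.46 × 31.2 + 8.13) = 0.26 × 22.482 = 5.8453 mm/d
ETc = Kc × ET₀ = 0.97 × 5.8453 = 5.6699 mm/d
Over 15 days: 5.6699 × 15 = 85.049 mm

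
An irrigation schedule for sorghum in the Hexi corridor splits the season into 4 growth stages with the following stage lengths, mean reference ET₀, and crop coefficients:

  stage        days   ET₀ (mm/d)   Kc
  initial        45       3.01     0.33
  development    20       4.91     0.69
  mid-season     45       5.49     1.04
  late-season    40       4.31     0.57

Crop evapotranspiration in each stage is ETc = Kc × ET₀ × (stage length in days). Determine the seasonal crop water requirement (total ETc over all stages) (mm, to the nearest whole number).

initial: 0.33 × 3.01 × 45 = 44.70 mm
development: 0.69 × 4.91 × 20 = 67.76 mm
mid-season: 1.04 × 5.49 × 45 = 256.93 mm
late-season: 0.57 × 4.31 × 40 = 98.27 mm
Seasonal total = 467.66 mm

468 mm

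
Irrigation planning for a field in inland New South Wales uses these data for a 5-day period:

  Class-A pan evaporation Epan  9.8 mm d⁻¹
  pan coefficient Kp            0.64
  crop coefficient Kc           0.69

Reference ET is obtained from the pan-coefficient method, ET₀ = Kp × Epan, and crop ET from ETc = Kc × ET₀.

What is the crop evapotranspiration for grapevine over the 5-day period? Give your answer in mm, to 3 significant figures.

21.6 mm

ET₀ = 0.64 × 9.8 = 6.2720 mm/d
ETc = Kc × ET₀ = 0.69 × 6.2720 = 4.3277 mm/d
Over 5 days: 4.3277 × 5 = 21.639 mm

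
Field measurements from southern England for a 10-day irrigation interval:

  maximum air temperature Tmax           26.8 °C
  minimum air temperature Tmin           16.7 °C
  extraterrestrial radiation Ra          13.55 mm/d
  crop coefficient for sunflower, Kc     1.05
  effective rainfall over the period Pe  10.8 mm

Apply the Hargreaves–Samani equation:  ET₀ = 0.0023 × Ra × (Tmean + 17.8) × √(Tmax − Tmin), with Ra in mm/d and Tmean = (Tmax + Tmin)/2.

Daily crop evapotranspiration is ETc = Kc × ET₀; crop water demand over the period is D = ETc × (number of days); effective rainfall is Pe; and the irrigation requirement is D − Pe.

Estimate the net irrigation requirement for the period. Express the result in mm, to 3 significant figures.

Tmean = (26.8 + 16.7)/2 = 21.75 °C
ET₀ = 0.0023 × 13.55 × (21.75 + 17.8) × √10.1 = 0.0023 × 13.55 × 39.55 × 3.1780 = 3.9171 mm/d
ETc = Kc × ET₀ = 1.05 × 3.9171 = 4.1130 mm/d
Crop demand D = ETc × 10 d = 4.1130 × 10 = 41.130 mm
D − Pe = 41.130 − 10.8 = 30.330 mm

30.3 mm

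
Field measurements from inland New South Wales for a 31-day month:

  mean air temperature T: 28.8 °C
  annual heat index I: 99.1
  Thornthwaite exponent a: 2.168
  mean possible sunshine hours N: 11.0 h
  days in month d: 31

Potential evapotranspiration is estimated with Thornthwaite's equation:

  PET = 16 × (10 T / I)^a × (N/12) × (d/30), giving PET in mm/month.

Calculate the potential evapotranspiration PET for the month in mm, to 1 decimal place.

153.1 mm

10T/I = 10 × 28.8 / 99.1 = 2.9062
(10T/I)^a = 2.9062^2.168 = 10.1039
Uncorrected PET = 16 × 10.1039 = 161.662 mm
Correction = (N/12)(d/30) = (11.0/12)(31/30) = 0.9472
PET = 161.662 × 0.9472 = 153.126 mm/month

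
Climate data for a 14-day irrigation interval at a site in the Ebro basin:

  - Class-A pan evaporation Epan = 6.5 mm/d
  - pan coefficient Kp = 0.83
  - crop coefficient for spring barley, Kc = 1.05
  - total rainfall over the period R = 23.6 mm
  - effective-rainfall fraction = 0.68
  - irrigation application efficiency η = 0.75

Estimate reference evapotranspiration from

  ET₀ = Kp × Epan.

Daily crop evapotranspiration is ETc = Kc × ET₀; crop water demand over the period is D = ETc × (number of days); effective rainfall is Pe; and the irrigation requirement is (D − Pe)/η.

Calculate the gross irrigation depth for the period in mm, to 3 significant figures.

84.3 mm

ET₀ = 0.83 × 6.5 = 5.3950 mm/d
ETc = Kc × ET₀ = 1.05 × 5.3950 = 5.6648 mm/d
Crop demand D = ETc × 14 d = 5.6648 × 14 = 79.307 mm
Pe = 0.68 × 23.6 = 16.048 mm
D − Pe = 79.307 − 16.048 = 63.259 mm
Gross irrigation = 63.259 / 0.75 = 84.345 mm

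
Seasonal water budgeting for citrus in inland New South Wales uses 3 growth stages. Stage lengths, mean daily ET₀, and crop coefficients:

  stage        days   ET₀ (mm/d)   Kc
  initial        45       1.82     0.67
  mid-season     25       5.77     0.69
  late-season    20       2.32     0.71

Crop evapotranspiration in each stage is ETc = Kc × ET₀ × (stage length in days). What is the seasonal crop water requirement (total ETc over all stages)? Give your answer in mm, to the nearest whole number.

187 mm

initial: 0.67 × 1.82 × 45 = 54.87 mm
mid-season: 0.69 × 5.77 × 25 = 99.53 mm
late-season: 0.71 × 2.32 × 20 = 32.94 mm
Seasonal total = 187.34 mm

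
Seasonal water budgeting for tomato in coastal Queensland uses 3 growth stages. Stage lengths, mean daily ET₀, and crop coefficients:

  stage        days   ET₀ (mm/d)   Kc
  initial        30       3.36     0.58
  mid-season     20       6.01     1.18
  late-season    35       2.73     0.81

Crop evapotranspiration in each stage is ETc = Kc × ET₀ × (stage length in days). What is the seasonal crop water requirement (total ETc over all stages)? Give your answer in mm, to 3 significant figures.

278 mm

initial: 0.58 × 3.36 × 30 = 58.46 mm
mid-season: 1.18 × 6.01 × 20 = 141.84 mm
late-season: 0.81 × 2.73 × 35 = 77.40 mm
Seasonal total = 277.70 mm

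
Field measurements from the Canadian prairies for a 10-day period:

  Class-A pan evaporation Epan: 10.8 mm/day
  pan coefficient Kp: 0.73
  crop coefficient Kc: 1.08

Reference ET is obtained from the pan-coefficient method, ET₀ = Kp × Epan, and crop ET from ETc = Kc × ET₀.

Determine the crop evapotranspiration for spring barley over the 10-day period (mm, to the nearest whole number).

85 mm

ET₀ = 0.73 × 10.8 = 7.8840 mm/d
ETc = Kc × ET₀ = 1.08 × 7.8840 = 8.5147 mm/d
Over 10 days: 8.5147 × 10 = 85.147 mm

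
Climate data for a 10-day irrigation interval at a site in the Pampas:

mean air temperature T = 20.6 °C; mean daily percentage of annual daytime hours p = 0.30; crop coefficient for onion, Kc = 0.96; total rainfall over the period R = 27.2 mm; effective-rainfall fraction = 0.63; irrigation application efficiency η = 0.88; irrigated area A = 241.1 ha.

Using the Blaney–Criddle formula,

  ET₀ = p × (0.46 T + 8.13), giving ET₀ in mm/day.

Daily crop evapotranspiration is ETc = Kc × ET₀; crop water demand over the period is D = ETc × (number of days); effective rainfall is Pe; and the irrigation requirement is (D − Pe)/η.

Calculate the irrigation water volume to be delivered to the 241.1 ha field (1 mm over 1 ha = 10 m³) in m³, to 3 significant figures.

92000 m³

ET₀ = 0.30 × (0.46 × 20.6 + 8.13) = 0.30 × 17.606 = 5.2818 mm/d
ETc = Kc × ET₀ = 0.96 × 5.2818 = 5.0705 mm/d
Crop demand D = ETc × 10 d = 5.0705 × 10 = 50.705 mm
Pe = 0.63 × 27.2 = 17.136 mm
D − Pe = 50.705 − 17.136 = 33.569 mm
Gross irrigation = 33.569 / 0.88 = 38.147 mm
Volume = 38.147 mm × 241.1 ha × 10 = 91972.4 m³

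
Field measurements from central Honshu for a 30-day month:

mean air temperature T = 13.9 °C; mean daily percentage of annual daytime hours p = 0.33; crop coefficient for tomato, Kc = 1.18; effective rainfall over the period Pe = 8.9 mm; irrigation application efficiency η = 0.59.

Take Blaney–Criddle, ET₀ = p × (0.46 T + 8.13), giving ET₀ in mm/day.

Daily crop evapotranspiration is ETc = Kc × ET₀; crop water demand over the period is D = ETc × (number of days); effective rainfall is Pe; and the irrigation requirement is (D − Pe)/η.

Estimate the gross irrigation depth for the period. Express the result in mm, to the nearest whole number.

ET₀ = 0.33 × (0.46 × 13.9 + 8.13) = 0.33 × 14.524 = 4.7929 mm/d
ETc = Kc × ET₀ = 1.18 × 4.7929 = 5.6556 mm/d
Crop demand D = ETc × 30 d = 5.6556 × 30 = 169.668 mm
D − Pe = 169.668 − 8.9 = 160.768 mm
Gross irrigation = 160.768 / 0.59 = 272.488 mm

272 mm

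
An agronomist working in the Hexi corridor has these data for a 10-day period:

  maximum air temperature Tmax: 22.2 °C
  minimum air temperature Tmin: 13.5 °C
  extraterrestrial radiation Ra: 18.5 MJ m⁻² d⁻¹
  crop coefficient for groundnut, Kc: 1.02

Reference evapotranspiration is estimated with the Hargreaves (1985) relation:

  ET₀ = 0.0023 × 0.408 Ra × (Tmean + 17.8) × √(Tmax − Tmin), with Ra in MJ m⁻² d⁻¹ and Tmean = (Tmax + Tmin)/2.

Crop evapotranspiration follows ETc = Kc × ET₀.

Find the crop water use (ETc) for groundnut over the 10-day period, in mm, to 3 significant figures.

Tmean = (22.2 + 13.5)/2 = 17.85 °C
0.408 Ra = 0.408 × 18.5 = 7.5480 mm/d equivalent
ET₀ = 0.0023 × 7.5480 × (17.85 + 17.8) × √8.7 = 0.0023 × 7.5480 × 35.65 × 2.9496 = 1.8255 mm/d
ETc = Kc × ET₀ = 1.02 × 1.8255 = 1.8620 mm/d
Over 10 days: 1.8620 × 10 = 18.620 mm

18.6 mm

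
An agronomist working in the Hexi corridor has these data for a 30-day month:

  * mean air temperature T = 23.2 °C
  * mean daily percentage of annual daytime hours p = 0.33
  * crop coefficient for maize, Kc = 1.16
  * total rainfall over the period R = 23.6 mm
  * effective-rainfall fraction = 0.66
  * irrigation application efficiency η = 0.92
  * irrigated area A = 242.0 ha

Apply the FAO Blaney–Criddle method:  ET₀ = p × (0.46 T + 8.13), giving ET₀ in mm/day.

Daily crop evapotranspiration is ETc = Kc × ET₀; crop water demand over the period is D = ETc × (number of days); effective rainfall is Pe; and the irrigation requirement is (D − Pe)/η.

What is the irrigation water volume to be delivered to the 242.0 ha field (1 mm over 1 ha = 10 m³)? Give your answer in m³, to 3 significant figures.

527000 m³

ET₀ = 0.33 × (0.46 × 23.2 + 8.13) = 0.33 × 18.802 = 6.2047 mm/d
ETc = Kc × ET₀ = 1.16 × 6.2047 = 7.1975 mm/d
Crop demand D = ETc × 30 d = 7.1975 × 30 = 215.925 mm
Pe = 0.66 × 23.6 = 15.576 mm
D − Pe = 215.925 − 15.576 = 200.349 mm
Gross irrigation = 200.349 / 0.92 = 217.771 mm
Volume = 217.771 mm × 242.0 ha × 10 = 527005.8 m³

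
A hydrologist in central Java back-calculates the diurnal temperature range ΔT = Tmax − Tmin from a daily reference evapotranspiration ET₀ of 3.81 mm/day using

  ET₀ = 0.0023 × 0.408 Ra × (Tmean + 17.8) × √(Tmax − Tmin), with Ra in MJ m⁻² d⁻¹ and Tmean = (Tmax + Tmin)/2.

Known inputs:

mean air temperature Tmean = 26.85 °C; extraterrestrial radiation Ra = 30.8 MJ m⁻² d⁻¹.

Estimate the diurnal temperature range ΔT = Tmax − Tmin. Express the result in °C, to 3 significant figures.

√ΔT = ET₀ / [0.0023 × 0.408 × Ra × (Tmean+17.8)] = 3.81 / (0.0023 × 12.5664 × 44.65) = 2.9523
ΔT = 2.9523² = 8.716 °C

8.72 °C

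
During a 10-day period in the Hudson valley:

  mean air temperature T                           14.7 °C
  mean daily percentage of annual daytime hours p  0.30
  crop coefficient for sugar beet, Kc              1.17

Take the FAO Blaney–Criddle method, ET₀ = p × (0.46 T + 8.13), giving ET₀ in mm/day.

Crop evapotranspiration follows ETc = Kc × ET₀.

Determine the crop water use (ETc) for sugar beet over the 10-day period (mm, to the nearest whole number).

52 mm

ET₀ = 0.30 × (0.46 × 14.7 + 8.13) = 0.30 × 14.892 = 4.4676 mm/d
ETc = Kc × ET₀ = 1.17 × 4.4676 = 5.2271 mm/d
Over 10 days: 5.2271 × 10 = 52.271 mm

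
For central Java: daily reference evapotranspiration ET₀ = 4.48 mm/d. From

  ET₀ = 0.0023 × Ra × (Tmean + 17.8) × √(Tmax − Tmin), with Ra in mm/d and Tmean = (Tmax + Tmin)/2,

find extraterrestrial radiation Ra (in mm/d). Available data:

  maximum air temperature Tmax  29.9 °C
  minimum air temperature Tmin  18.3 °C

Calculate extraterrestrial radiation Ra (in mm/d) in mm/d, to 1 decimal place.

13.6 mm/d

Tmean = 24.10 °C; √ΔT = 3.4059
Ra = ET₀ / [0.0023 × (Tmean+17.8) × √ΔT] = 4.48 / (0.0023 × 41.90 × 3.4059) = 13.649 mm/d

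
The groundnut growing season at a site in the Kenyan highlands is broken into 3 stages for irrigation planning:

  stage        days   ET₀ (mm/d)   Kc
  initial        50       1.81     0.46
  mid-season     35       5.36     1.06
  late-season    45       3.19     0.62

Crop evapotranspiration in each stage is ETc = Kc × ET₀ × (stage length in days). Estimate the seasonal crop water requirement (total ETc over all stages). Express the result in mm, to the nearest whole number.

329 mm

initial: 0.46 × 1.81 × 50 = 41.63 mm
mid-season: 1.06 × 5.36 × 35 = 198.86 mm
late-season: 0.62 × 3.19 × 45 = 89.00 mm
Seasonal total = 329.49 mm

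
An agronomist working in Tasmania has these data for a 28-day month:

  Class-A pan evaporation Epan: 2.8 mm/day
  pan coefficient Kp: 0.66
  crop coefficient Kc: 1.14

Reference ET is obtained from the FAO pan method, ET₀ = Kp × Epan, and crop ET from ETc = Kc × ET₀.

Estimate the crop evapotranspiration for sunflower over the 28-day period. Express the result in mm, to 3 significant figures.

ET₀ = 0.66 × 2.8 = 1.8480 mm/d
ETc = Kc × ET₀ = 1.14 × 1.8480 = 2.1067 mm/d
Over 28 days: 2.1067 × 28 = 58.988 mm

59.0 mm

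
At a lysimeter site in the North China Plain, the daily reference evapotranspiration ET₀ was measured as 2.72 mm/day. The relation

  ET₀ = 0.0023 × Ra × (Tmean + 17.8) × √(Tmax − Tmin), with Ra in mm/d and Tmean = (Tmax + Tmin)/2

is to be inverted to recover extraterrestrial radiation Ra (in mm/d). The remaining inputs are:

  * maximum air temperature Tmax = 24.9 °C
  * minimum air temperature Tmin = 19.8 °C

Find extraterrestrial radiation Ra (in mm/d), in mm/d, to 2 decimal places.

Tmean = 22.35 °C; √ΔT = 2.2583
Ra = ET₀ / [0.0023 × (Tmean+17.8) × √ΔT] = 2.72 / (0.0023 × 40.15 × 2.2583) = 13.043 mm/d

13.04 mm/d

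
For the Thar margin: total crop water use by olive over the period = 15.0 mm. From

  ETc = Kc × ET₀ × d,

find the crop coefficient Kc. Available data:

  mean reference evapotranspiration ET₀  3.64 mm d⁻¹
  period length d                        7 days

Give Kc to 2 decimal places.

0.59

ETc = Kc × ET₀ × d  ⇒  Kc = ETc / (ET₀ × d)
Kc = 15.0 / (3.64 × 7) = 15.0 / 25.48 = 0.5887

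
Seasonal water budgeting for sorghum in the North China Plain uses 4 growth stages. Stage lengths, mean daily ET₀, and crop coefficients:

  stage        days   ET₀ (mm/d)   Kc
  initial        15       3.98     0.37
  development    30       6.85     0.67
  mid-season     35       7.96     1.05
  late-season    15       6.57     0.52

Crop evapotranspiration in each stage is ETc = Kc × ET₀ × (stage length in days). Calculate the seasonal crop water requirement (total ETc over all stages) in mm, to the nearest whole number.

initial: 0.37 × 3.98 × 15 = 22.09 mm
development: 0.67 × 6.85 × 30 = 137.69 mm
mid-season: 1.05 × 7.96 × 35 = 292.53 mm
late-season: 0.52 × 6.57 × 15 = 51.25 mm
Seasonal total = 503.56 mm

504 mm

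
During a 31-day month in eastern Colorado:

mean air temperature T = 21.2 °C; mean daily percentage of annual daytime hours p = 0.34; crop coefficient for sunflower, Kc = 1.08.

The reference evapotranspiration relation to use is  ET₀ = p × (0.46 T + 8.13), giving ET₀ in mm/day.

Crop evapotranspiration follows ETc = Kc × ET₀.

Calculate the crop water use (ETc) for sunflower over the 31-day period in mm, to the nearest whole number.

204 mm

ET₀ = 0.34 × (0.46 × 21.2 + 8.13) = 0.34 × 17.882 = 6.0799 mm/d
ETc = Kc × ET₀ = 1.08 × 6.0799 = 6.5663 mm/d
Over 31 days: 6.5663 × 31 = 203.555 mm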